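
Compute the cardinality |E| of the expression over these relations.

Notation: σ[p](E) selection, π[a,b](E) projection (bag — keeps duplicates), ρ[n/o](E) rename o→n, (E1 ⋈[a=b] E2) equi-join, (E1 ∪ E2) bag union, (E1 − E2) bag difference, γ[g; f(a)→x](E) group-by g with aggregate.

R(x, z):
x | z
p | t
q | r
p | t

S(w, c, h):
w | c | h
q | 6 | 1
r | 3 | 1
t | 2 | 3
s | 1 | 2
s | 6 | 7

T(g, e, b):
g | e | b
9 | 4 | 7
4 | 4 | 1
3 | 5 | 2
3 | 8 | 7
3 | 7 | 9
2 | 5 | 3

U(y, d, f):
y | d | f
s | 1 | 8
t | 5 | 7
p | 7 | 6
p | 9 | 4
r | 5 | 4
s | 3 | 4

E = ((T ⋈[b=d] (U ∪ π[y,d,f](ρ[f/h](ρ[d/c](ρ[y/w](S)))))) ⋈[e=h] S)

Stepwise |·|:
  T → 6
  U → 6
  S → 5
  ρ[y/w](S) → 5
  ρ[d/c](ρ[y/w](S)) → 5
  ρ[f/h](ρ[d/c](ρ[y/w](S))) → 5
  π[y,d,f](ρ[f/h](ρ[d/c](ρ[y/w](S)))) → 5
  (U ∪ π[y,d,f](ρ[f/h](ρ[d/c](ρ[y/w](S))))) → 11
  (T ⋈[b=d] (U ∪ π[y,d,f](ρ[f/h](ρ[d/c](ρ[y/w](S)))))) → 8
  S → 5
  ((T ⋈[b=d] (U ∪ π[y,d,f](ρ[f/h](ρ[d/c](ρ[y/w](S)))))) ⋈[e=h] S) → 1

|E| = 1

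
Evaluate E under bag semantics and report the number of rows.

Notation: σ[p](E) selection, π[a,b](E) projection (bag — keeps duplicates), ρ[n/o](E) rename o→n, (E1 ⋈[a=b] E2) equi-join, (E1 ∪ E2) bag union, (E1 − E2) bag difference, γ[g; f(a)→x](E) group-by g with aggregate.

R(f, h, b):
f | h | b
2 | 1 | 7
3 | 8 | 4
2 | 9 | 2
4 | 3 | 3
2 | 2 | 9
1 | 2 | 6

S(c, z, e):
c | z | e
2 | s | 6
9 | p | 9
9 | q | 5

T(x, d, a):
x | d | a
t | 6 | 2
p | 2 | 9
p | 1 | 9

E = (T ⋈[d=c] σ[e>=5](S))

Subexpression sizes:
  T → 3
  S → 3
  σ[e>=5](S) → 3
  (T ⋈[d=c] σ[e>=5](S)) → 1

|E| = 1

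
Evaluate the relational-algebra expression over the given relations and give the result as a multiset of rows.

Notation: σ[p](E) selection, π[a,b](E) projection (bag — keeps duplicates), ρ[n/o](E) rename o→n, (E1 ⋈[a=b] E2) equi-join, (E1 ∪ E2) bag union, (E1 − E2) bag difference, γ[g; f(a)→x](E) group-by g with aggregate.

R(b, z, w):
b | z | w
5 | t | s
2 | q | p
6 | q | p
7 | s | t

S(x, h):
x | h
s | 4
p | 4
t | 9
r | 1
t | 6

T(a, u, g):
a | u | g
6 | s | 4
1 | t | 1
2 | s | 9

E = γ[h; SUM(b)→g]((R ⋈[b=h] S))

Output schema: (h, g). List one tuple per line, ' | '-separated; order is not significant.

Subexpression sizes:
  R → 4
  S → 5
  (R ⋈[b=h] S) → 1
  γ[h; SUM(b)→g]((R ⋈[b=h] S)) → 1

== RESULT ==
h | g
6 | 6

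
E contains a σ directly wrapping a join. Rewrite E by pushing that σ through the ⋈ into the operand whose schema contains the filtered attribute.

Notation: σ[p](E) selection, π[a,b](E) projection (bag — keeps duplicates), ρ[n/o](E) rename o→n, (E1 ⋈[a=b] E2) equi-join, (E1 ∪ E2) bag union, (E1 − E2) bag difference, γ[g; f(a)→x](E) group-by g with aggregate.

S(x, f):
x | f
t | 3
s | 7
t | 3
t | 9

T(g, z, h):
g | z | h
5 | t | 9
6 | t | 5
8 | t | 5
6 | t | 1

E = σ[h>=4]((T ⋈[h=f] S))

σ filters on h, owned by the left side.
E' = (σ[h>=4](T) ⋈[h=f] S)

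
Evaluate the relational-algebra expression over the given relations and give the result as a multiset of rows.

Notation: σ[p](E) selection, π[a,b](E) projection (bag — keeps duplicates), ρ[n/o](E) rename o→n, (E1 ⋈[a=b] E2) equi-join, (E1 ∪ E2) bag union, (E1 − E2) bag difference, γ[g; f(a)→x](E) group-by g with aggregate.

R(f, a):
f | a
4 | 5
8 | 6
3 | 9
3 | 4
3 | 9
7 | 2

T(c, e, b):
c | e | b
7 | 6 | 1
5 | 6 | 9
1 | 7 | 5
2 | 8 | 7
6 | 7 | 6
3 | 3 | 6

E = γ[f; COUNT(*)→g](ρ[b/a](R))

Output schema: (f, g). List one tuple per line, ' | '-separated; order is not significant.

Row counts bottom-up:
  R → 6
  ρ[b/a](R) → 6
  γ[f; COUNT(*)→g](ρ[b/a](R)) → 4

== RESULT ==
f | g
3 | 3
4 | 1
7 | 1
8 | 1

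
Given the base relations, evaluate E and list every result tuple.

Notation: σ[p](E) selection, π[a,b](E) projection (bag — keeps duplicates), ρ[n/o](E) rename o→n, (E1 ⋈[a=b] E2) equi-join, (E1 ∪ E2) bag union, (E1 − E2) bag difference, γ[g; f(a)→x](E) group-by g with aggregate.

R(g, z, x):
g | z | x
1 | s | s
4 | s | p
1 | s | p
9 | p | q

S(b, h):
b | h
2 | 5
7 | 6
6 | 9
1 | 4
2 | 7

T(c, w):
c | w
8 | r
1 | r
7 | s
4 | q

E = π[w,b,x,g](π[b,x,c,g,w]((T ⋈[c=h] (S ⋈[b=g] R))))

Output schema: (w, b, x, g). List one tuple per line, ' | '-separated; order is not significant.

Per-node cardinality:
  T → 4
  S → 5
  R → 4
  (S ⋈[b=g] R) → 2
  (T ⋈[c=h] (S ⋈[b=g] R)) → 2
  π[b,x,c,g,w]((T ⋈[c=h] (S ⋈[b=g] R))) → 2
  π[w,b,x,g](π[b,x,c,g,w]((T ⋈[c=h] (S ⋈[b=g] R)))) → 2

== RESULT ==
w | b | x | g
q | 1 | p | 1
q | 1 | s | 1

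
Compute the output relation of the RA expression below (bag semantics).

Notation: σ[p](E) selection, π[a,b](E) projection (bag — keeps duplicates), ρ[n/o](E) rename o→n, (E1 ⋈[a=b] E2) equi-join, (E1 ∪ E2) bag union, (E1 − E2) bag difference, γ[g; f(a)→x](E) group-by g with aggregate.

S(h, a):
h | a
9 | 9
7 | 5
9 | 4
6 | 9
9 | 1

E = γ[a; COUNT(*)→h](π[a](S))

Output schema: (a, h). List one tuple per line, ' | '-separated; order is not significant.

Row counts bottom-up:
  S → 5
  π[a](S) → 5
  γ[a; COUNT(*)→h](π[a](S)) → 4

== RESULT ==
a | h
1 | 1
4 | 1
5 | 1
9 | 2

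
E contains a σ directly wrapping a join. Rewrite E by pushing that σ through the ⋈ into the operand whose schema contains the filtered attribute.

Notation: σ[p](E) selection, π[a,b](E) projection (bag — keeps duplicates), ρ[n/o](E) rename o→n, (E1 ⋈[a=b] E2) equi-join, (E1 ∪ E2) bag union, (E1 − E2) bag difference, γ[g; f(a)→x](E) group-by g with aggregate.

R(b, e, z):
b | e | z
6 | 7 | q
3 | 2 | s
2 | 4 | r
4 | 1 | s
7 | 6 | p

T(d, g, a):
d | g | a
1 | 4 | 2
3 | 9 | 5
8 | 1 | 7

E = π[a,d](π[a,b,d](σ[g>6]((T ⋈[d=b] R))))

σ filters on g, owned by the left side.
E' = π[a,d](π[a,b,d]((σ[g>6](T) ⋈[d=b] R)))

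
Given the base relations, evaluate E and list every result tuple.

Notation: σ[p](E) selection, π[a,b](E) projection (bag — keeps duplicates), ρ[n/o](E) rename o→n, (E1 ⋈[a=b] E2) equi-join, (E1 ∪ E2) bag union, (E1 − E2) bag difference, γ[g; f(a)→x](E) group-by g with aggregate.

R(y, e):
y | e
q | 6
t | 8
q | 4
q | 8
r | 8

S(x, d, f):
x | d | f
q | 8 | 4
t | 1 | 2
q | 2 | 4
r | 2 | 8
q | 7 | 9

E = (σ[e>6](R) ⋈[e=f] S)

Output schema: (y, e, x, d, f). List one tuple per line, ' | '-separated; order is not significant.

Stepwise |·|:
  R → 5
  σ[e>6](R) → 3
  S → 5
  (σ[e>6](R) ⋈[e=f] S) → 3

== RESULT ==
y | e | x | d | f
q | 8 | r | 2 | 8
r | 8 | r | 2 | 8
t | 8 | r | 2 | 8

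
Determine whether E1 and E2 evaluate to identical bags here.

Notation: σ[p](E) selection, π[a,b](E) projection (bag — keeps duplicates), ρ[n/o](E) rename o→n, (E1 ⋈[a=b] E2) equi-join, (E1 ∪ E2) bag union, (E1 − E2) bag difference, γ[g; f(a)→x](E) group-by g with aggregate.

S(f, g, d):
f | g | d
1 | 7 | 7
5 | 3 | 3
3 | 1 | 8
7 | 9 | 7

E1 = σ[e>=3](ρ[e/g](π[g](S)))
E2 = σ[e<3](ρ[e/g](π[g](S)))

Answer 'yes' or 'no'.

E1 stepwise |·|:
  S → 4
  π[g](S) → 4
  ρ[e/g](π[g](S)) → 4
  σ[e>=3](ρ[e/g](π[g](S))) → 3
E2 stepwise |·|:
  S → 4
  π[g](S) → 4
  ρ[e/g](π[g](S)) → 4
  σ[e<3](ρ[e/g](π[g](S))) → 1

E1 result:
e
3
7
9
E2 result:
e
1
Witness: (1,) appears 0× in E1 but 1× in E2.

no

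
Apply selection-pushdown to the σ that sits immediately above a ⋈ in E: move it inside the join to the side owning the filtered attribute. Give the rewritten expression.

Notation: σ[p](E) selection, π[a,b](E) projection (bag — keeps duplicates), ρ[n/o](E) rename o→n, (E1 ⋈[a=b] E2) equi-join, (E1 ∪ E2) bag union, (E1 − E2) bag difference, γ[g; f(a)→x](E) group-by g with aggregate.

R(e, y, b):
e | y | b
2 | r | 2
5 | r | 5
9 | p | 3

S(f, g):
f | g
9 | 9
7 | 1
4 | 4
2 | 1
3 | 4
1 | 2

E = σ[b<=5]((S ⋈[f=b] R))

σ filters on b, owned by the right side.
E' = (S ⋈[f=b] σ[b<=5](R))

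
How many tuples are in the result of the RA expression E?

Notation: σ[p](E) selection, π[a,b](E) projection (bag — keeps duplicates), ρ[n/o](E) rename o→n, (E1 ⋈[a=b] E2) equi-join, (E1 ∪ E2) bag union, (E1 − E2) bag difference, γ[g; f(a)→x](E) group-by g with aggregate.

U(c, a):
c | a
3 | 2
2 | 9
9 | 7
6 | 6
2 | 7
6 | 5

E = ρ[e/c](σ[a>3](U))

Per-node cardinality:
  U → 6
  σ[a>3](U) → 5
  ρ[e/c](σ[a>3](U)) → 5

|E| = 5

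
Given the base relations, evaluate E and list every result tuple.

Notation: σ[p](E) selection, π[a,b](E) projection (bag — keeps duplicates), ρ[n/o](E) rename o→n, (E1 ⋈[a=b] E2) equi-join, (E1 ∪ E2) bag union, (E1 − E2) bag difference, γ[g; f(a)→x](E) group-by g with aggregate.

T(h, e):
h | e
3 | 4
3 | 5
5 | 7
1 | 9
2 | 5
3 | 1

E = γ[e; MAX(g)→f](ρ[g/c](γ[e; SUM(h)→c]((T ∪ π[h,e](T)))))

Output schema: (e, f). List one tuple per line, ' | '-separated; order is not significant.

Row counts bottom-up:
  T → 6
  T → 6
  π[h,e](T) → 6
  (T ∪ π[h,e](T)) → 12
  γ[e; SUM(h)→c]((T ∪ π[h,e](T))) → 5
  ρ[g/c](γ[e; SUM(h)→c]((T ∪ π[h,e](T)))) → 5
  γ[e; MAX(g)→f](ρ[g/c](γ[e; SUM(h)→c]((T ∪ π[h,e](T))))) → 5

== RESULT ==
e | f
1 | 6
4 | 6
5 | 10
7 | 10
9 | 2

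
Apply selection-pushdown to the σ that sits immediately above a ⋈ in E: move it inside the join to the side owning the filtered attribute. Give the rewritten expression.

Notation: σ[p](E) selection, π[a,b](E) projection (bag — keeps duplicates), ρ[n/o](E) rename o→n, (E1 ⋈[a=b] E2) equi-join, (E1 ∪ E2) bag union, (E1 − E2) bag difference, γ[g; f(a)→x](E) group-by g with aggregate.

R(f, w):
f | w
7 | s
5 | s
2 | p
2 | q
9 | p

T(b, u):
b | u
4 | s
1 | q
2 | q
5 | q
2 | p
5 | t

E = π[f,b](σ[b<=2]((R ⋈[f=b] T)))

σ filters on b, owned by the right side.
E' = π[f,b]((R ⋈[f=b] σ[b<=2](T)))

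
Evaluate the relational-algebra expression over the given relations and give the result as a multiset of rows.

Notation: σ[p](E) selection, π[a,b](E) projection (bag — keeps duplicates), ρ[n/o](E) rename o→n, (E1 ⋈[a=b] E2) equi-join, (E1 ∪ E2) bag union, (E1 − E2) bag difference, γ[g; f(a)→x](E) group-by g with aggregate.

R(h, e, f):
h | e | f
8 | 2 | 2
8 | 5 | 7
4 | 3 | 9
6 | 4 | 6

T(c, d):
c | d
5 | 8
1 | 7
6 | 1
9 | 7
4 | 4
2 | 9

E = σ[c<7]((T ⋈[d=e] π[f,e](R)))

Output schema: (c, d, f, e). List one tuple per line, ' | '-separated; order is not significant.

Stepwise |·|:
  T → 6
  R → 4
  π[f,e](R) → 4
  (T ⋈[d=e] π[f,e](R)) → 1
  σ[c<7]((T ⋈[d=e] π[f,e](R))) → 1

== RESULT ==
c | d | f | e
4 | 4 | 6 | 4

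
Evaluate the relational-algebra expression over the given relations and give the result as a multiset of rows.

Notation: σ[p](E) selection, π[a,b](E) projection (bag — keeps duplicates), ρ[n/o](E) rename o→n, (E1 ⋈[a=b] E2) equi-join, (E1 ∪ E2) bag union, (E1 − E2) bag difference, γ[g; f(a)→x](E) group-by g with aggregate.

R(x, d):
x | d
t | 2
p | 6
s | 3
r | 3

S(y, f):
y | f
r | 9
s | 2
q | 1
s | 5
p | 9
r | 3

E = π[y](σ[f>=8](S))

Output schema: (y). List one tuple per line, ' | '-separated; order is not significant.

Stepwise |·|:
  S → 6
  σ[f>=8](S) → 2
  π[y](σ[f>=8](S)) → 2

== RESULT ==
y
p
r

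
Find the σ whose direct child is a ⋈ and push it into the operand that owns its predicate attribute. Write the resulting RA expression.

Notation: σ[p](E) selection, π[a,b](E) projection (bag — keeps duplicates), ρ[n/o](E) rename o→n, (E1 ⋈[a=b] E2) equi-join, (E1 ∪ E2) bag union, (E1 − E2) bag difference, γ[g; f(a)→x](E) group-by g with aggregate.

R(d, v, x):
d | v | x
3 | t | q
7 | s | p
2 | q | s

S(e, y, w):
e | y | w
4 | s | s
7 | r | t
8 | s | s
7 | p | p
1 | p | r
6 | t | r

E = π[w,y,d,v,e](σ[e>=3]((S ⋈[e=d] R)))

σ filters on e, owned by the left side.
E' = π[w,y,d,v,e]((σ[e>=3](S) ⋈[e=d] R))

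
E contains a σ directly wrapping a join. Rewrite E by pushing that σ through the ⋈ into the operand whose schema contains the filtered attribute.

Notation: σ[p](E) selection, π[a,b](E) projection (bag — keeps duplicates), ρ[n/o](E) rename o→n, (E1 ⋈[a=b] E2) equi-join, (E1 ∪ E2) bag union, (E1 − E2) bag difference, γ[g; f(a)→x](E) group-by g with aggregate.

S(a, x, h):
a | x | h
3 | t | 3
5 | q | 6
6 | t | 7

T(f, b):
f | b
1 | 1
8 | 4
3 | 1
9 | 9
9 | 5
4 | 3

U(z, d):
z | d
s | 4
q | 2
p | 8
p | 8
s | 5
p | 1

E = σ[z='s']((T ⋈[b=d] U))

σ filters on z, owned by the right side.
E' = (T ⋈[b=d] σ[z='s'](U))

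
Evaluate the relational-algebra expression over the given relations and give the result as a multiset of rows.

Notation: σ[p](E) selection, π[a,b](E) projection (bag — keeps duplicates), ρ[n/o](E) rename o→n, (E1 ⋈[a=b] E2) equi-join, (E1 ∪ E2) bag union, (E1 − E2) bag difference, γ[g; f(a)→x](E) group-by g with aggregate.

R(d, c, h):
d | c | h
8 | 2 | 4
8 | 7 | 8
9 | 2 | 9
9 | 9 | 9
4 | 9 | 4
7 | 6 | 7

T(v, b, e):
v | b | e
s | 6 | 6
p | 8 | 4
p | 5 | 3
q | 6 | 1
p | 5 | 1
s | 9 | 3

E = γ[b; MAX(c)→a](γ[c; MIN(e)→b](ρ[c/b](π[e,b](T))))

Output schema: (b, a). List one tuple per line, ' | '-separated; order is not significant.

Stepwise |·|:
  T → 6
  π[e,b](T) → 6
  ρ[c/b](π[e,b](T)) → 6
  γ[c; MIN(e)→b](ρ[c/b](π[e,b](T))) → 4
  γ[b; MAX(c)→a](γ[c; MIN(e)→b](ρ[c/b](π[e,b](T)))) → 3

== RESULT ==
b | a
1 | 6
3 | 9
4 | 8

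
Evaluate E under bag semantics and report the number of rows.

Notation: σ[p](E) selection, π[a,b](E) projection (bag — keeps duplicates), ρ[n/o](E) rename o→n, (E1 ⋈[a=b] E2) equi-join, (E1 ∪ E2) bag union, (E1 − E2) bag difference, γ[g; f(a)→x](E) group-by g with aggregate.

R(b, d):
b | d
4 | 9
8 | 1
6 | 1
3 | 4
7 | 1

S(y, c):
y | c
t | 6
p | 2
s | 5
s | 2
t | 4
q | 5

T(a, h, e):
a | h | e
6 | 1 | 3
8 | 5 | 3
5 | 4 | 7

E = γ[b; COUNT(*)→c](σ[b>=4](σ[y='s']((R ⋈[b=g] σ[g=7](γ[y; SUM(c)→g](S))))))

Row counts bottom-up:
  R → 5
  S → 6
  γ[y; SUM(c)→g](S) → 4
  σ[g=7](γ[y; SUM(c)→g](S)) → 1
  (R ⋈[b=g] σ[g=7](γ[y; SUM(c)→g](S))) → 1
  σ[y='s']((R ⋈[b=g] σ[g=7](γ[y; SUM(c)→g](S)))) → 1
  σ[b>=4](σ[y='s']((R ⋈[b=g] σ[g=7](γ[y; SUM(c)→g](S))))) → 1
  γ[b; COUNT(*)→c](σ[b>=4](σ[y='s']((R ⋈[b=g] σ[g=7](γ[y; SUM(c)→g](S)))))) → 1

|E| = 1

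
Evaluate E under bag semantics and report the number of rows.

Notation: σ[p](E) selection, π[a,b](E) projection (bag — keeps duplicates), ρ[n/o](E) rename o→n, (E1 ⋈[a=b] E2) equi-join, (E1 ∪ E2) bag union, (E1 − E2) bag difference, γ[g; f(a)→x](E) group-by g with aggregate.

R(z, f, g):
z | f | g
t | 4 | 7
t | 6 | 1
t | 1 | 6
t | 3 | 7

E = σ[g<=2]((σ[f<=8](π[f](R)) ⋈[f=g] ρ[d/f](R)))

Per-node cardinality:
  R → 4
  π[f](R) → 4
  σ[f<=8](π[f](R)) → 4
  R → 4
  ρ[d/f](R) → 4
  (σ[f<=8](π[f](R)) ⋈[f=g] ρ[d/f](R)) → 2
  σ[g<=2]((σ[f<=8](π[f](R)) ⋈[f=g] ρ[d/f](R))) → 1

|E| = 1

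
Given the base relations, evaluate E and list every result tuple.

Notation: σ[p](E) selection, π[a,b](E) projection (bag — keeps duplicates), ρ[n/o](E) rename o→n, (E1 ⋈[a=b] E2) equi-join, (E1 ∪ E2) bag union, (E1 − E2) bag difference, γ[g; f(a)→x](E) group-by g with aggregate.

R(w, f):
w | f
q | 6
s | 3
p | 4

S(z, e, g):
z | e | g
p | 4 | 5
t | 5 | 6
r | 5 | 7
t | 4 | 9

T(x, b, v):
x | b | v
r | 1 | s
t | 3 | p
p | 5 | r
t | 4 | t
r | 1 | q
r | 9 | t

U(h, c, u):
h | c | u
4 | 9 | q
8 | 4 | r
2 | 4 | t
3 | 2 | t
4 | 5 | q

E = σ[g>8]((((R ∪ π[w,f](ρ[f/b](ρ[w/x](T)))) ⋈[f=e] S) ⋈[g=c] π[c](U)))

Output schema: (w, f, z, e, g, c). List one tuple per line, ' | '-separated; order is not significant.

Row counts bottom-up:
  R → 3
  T → 6
  ρ[w/x](T) → 6
  ρ[f/b](ρ[w/x](T)) → 6
  π[w,f](ρ[f/b](ρ[w/x](T))) → 6
  (R ∪ π[w,f](ρ[f/b](ρ[w/x](T)))) → 9
  S → 4
  ((R ∪ π[w,f](ρ[f/b](ρ[w/x](T)))) ⋈[f=e] S) → 6
  U → 5
  π[c](U) → 5
  (((R ∪ π[w,f](ρ[f/b](ρ[w/x](T)))) ⋈[f=e] S) ⋈[g=c] π[c](U)) → 4
  σ[g>8]((((R ∪ π[w,f](ρ[f/b](ρ[w/x](T)))) ⋈[f=e] S) ⋈[g=c] π[c](U))) → 2

== RESULT ==
w | f | z | e | g | c
p | 4 | t | 4 | 9 | 9
t | 4 | t | 4 | 9 | 9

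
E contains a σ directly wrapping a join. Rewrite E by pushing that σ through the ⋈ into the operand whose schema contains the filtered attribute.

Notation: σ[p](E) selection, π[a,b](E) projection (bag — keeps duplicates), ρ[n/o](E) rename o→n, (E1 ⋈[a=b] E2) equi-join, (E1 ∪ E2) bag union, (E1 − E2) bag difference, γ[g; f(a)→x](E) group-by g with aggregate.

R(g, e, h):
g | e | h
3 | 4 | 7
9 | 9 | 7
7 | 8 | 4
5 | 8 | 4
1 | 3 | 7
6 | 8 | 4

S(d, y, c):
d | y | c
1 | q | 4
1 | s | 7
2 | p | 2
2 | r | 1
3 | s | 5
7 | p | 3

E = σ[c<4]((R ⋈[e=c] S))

σ filters on c, owned by the right side.
E' = (R ⋈[e=c] σ[c<4](S))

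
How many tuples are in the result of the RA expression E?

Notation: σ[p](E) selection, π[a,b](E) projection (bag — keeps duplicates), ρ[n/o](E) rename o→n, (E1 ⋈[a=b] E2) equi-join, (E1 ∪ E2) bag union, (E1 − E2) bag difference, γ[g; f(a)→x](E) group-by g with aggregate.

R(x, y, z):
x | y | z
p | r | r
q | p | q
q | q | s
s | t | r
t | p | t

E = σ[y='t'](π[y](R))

Subexpression sizes:
  R → 5
  π[y](R) → 5
  σ[y='t'](π[y](R)) → 1

|E| = 1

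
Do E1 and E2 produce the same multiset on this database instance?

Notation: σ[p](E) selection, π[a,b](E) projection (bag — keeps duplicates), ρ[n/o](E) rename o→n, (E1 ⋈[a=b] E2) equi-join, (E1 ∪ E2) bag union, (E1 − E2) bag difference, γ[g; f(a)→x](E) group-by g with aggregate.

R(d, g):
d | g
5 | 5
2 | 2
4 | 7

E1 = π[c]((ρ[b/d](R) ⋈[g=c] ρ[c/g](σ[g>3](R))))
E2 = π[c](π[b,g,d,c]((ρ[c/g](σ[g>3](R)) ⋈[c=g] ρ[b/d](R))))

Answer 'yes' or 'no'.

E1 per-node cardinality:
  R → 3
  ρ[b/d](R) → 3
  R → 3
  σ[g>3](R) → 2
  ρ[c/g](σ[g>3](R)) → 2
  (ρ[b/d](R) ⋈[g=c] ρ[c/g](σ[g>3](R))) → 2
  π[c]((ρ[b/d](R) ⋈[g=c] ρ[c/g](σ[g>3](R)))) → 2
E2 per-node cardinality:
  R → 3
  σ[g>3](R) → 2
  ρ[c/g](σ[g>3](R)) → 2
  R → 3
  ρ[b/d](R) → 3
  (ρ[c/g](σ[g>3](R)) ⋈[c=g] ρ[b/d](R)) → 2
  π[b,g,d,c]((ρ[c/g](σ[g>3](R)) ⋈[c=g] ρ[b/d](R))) → 2
  π[c](π[b,g,d,c]((ρ[c/g](σ[g>3](R)) ⋈[c=g] ρ[b/d](R)))) → 2

E1 and E2 produce the same multiset:
c
5
7

yes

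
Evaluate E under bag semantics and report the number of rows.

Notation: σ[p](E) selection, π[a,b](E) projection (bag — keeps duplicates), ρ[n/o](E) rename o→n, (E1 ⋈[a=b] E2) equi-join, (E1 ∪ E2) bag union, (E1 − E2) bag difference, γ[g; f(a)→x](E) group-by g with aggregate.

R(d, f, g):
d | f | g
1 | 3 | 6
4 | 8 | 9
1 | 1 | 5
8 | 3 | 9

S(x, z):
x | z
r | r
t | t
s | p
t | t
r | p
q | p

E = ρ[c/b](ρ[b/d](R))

Per-node cardinality:
  R → 4
  ρ[b/d](R) → 4
  ρ[c/b](ρ[b/d](R)) → 4

|E| = 4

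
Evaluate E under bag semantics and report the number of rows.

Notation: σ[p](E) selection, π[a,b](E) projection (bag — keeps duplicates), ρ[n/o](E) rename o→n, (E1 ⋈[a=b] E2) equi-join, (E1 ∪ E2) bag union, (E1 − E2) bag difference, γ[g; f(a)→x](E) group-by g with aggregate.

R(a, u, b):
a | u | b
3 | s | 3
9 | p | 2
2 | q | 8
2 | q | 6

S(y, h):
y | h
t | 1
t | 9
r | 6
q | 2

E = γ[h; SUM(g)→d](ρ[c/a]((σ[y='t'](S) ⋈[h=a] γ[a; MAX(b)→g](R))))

Stepwise |·|:
  S → 4
  σ[y='t'](S) → 2
  R → 4
  γ[a; MAX(b)→g](R) → 3
  (σ[y='t'](S) ⋈[h=a] γ[a; MAX(b)→g](R)) → 1
  ρ[c/a]((σ[y='t'](S) ⋈[h=a] γ[a; MAX(b)→g](R))) → 1
  γ[h; SUM(g)→d](ρ[c/a]((σ[y='t'](S) ⋈[h=a] γ[a; MAX(b)→g](R)))) → 1

|E| = 1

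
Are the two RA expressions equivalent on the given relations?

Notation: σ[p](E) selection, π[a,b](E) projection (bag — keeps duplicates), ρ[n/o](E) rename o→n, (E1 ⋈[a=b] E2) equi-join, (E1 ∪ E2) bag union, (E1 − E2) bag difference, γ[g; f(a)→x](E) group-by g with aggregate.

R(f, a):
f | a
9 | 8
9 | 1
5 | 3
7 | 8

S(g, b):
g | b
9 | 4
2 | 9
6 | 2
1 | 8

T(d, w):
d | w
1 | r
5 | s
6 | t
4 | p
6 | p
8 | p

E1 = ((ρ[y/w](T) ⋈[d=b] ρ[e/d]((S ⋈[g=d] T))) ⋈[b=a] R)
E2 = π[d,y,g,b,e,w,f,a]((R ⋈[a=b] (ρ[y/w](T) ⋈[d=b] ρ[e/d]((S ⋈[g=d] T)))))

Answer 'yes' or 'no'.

E1 stepwise |·|:
  T → 6
  ρ[y/w](T) → 6
  S → 4
  T → 6
  (S ⋈[g=d] T) → 3
  ρ[e/d]((S ⋈[g=d] T)) → 3
  (ρ[y/w](T) ⋈[d=b] ρ[e/d]((S ⋈[g=d] T))) → 1
  R → 4
  ((ρ[y/w](T) ⋈[d=b] ρ[e/d]((S ⋈[g=d] T))) ⋈[b=a] R) → 2
E2 stepwise |·|:
  R → 4
  T → 6
  ρ[y/w](T) → 6
  S → 4
  T → 6
  (S ⋈[g=d] T) → 3
  ρ[e/d]((S ⋈[g=d] T)) → 3
  (ρ[y/w](T) ⋈[d=b] ρ[e/d]((S ⋈[g=d] T))) → 1
  (R ⋈[a=b] (ρ[y/w](T) ⋈[d=b] ρ[e/d]((S ⋈[g=d] T)))) → 2
  π[d,y,g,b,e,w,f,a]((R ⋈[a=b] (ρ[y/w](T) ⋈[d=b] ρ[e/d]((S ⋈[g=d] T))))) → 2

E1 and E2 produce the same multiset:
d | y | g | b | e | w | f | a
8 | p | 1 | 8 | 1 | r | 7 | 8
8 | p | 1 | 8 | 1 | r | 9 | 8

yes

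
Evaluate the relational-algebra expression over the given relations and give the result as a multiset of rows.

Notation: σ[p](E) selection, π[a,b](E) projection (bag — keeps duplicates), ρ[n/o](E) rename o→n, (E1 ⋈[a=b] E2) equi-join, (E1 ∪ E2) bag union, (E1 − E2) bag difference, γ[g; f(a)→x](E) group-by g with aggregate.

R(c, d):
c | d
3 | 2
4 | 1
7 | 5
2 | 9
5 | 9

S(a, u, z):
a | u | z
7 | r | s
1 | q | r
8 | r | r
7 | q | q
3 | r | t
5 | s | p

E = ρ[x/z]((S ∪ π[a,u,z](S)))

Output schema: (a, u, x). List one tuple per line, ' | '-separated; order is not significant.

Per-node cardinality:
  S → 6
  S → 6
  π[a,u,z](S) → 6
  (S ∪ π[a,u,z](S)) → 12
  ρ[x/z]((S ∪ π[a,u,z](S))) → 12

== RESULT ==
a | u | x
1 | q | r
1 | q | r
3 | r | t
3 | r | t
5 | s | p
5 | s | p
7 | q | q
7 | q | q
7 | r | s
7 | r | s
8 | r | r
8 | r | r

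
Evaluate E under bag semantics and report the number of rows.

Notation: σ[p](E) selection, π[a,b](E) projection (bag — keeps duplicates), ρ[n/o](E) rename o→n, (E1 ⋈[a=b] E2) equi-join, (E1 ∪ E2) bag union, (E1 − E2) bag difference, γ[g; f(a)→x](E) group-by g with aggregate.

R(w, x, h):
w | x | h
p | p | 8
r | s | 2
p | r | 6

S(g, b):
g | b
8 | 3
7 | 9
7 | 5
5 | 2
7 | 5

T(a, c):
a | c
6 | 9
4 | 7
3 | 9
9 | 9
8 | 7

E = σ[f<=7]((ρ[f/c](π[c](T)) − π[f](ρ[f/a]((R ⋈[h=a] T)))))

Row counts bottom-up:
  T → 5
  π[c](T) → 5
  ρ[f/c](π[c](T)) → 5
  R → 3
  T → 5
  (R ⋈[h=a] T) → 2
  ρ[f/a]((R ⋈[h=a] T)) → 2
  π[f](ρ[f/a]((R ⋈[h=a] T))) → 2
  (ρ[f/c](π[c](T)) − π[f](ρ[f/a]((R ⋈[h=a] T)))) → 5
  σ[f<=7]((ρ[f/c](π[c](T)) − π[f](ρ[f/a]((R ⋈[h=a] T))))) → 2

|E| = 2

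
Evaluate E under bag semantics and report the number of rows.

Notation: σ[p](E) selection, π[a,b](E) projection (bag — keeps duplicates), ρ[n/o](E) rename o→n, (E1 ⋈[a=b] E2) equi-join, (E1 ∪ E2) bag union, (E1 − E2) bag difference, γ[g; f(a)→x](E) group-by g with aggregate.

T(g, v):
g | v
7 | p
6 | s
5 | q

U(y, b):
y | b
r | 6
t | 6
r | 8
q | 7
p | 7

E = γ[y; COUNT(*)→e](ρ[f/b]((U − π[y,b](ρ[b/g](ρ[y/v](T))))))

Stepwise |·|:
  U → 5
  T → 3
  ρ[y/v](T) → 3
  ρ[b/g](ρ[y/v](T)) → 3
  π[y,b](ρ[b/g](ρ[y/v](T))) → 3
  (U − π[y,b](ρ[b/g](ρ[y/v](T)))) → 4
  ρ[f/b]((U − π[y,b](ρ[b/g](ρ[y/v](T))))) → 4
  γ[y; COUNT(*)→e](ρ[f/b]((U − π[y,b](ρ[b/g](ρ[y/v](T)))))) → 3

|E| = 3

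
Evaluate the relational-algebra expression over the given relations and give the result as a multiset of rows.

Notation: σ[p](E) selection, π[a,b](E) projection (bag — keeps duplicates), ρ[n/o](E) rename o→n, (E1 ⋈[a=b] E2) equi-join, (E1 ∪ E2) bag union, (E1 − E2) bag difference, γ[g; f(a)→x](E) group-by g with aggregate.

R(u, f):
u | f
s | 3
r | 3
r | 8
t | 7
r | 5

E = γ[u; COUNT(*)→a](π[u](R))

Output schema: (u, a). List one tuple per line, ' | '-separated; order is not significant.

Per-node cardinality:
  R → 5
  π[u](R) → 5
  γ[u; COUNT(*)→a](π[u](R)) → 3

== RESULT ==
u | a
r | 3
s | 1
t | 1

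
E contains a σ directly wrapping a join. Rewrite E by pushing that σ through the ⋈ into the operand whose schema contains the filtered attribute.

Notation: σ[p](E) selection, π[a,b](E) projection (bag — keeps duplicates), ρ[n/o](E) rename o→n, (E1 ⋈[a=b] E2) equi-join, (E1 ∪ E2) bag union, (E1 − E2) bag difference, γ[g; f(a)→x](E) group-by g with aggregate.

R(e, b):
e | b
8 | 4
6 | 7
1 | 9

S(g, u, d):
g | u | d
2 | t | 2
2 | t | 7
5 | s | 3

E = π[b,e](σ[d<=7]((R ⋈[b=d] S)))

σ filters on d, owned by the right side.
E' = π[b,e]((R ⋈[b=d] σ[d<=7](S)))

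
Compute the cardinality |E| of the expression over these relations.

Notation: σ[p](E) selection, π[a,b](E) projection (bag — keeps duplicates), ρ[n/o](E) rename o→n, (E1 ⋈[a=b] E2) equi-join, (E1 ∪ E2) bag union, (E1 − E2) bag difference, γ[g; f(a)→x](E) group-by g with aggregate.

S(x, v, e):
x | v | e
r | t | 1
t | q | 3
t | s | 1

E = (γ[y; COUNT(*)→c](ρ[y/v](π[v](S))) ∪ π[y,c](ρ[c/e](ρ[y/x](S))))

Per-node cardinality:
  S → 3
  π[v](S) → 3
  ρ[y/v](π[v](S)) → 3
  γ[y; COUNT(*)→c](ρ[y/v](π[v](S))) → 3
  S → 3
  ρ[y/x](S) → 3
  ρ[c/e](ρ[y/x](S)) → 3
  π[y,c](ρ[c/e](ρ[y/x](S))) → 3
  (γ[y; COUNT(*)→c](ρ[y/v](π[v](S))) ∪ π[y,c](ρ[c/e](ρ[y/x](S)))) → 6

|E| = 6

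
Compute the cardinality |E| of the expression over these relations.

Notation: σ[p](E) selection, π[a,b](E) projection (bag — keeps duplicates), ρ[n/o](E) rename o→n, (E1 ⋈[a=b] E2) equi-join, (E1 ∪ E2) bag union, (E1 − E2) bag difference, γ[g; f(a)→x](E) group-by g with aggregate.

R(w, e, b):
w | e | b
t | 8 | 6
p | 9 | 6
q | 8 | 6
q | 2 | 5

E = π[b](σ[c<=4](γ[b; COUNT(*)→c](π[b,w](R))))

Stepwise |·|:
  R → 4
  π[b,w](R) → 4
  γ[b; COUNT(*)→c](π[b,w](R)) → 2
  σ[c<=4](γ[b; COUNT(*)→c](π[b,w](R))) → 2
  π[b](σ[c<=4](γ[b; COUNT(*)→c](π[b,w](R)))) → 2

|E| = 2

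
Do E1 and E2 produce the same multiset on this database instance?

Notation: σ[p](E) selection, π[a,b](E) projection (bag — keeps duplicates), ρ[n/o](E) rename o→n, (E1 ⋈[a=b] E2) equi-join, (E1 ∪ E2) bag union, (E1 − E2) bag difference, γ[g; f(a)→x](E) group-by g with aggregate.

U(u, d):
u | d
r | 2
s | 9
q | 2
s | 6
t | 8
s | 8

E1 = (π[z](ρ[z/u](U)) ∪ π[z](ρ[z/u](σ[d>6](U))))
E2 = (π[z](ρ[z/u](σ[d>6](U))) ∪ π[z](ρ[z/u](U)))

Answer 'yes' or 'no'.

E1 subexpression sizes:
  U → 6
  ρ[z/u](U) → 6
  π[z](ρ[z/u](U)) → 6
  U → 6
  σ[d>6](U) → 3
  ρ[z/u](σ[d>6](U)) → 3
  π[z](ρ[z/u](σ[d>6](U))) → 3
  (π[z](ρ[z/u](U)) ∪ π[z](ρ[z/u](σ[d>6](U)))) → 9
E2 subexpression sizes:
  U → 6
  σ[d>6](U) → 3
  ρ[z/u](σ[d>6](U)) → 3
  π[z](ρ[z/u](σ[d>6](U))) → 3
  U → 6
  ρ[z/u](U) → 6
  π[z](ρ[z/u](U)) → 6
  (π[z](ρ[z/u](σ[d>6](U))) ∪ π[z](ρ[z/u](U))) → 9

E1 and E2 produce the same multiset:
z
q
r
s
s
s
s
s
t
t

yes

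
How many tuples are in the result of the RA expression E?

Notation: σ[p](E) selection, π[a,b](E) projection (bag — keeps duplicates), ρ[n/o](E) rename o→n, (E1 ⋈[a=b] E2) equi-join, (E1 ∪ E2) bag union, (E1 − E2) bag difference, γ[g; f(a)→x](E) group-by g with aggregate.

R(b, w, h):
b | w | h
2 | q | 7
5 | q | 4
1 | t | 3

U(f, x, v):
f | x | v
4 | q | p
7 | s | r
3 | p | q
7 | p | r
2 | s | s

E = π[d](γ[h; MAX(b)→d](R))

Row counts bottom-up:
  R → 3
  γ[h; MAX(b)→d](R) → 3
  π[d](γ[h; MAX(b)→d](R)) → 3

|E| = 3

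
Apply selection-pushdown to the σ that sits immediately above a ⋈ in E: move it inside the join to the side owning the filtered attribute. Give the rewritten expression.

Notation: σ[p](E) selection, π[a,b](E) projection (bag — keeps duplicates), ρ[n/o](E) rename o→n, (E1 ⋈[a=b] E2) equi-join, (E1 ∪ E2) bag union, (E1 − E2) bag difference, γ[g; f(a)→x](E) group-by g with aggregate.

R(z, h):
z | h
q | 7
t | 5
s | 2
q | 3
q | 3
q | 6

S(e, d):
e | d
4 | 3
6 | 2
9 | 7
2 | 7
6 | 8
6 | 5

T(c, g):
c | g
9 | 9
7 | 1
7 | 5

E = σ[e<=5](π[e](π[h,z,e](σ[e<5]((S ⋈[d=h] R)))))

σ filters on e, owned by the left side.
E' = σ[e<=5](π[e](π[h,z,e]((σ[e<5](S) ⋈[d=h] R))))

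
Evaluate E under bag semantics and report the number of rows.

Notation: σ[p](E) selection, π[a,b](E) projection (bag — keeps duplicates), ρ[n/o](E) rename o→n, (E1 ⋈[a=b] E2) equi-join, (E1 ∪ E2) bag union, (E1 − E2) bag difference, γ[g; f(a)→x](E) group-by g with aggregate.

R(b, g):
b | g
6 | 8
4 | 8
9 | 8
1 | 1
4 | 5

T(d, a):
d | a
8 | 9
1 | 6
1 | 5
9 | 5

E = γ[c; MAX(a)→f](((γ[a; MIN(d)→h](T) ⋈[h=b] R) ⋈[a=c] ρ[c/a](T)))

Row counts bottom-up:
  T → 4
  γ[a; MIN(d)→h](T) → 3
  R → 5
  (γ[a; MIN(d)→h](T) ⋈[h=b] R) → 2
  T → 4
  ρ[c/a](T) → 4
  ((γ[a; MIN(d)→h](T) ⋈[h=b] R) ⋈[a=c] ρ[c/a](T)) → 3
  γ[c; MAX(a)→f](((γ[a; MIN(d)→h](T) ⋈[h=b] R) ⋈[a=c] ρ[c/a](T))) → 2

|E| = 2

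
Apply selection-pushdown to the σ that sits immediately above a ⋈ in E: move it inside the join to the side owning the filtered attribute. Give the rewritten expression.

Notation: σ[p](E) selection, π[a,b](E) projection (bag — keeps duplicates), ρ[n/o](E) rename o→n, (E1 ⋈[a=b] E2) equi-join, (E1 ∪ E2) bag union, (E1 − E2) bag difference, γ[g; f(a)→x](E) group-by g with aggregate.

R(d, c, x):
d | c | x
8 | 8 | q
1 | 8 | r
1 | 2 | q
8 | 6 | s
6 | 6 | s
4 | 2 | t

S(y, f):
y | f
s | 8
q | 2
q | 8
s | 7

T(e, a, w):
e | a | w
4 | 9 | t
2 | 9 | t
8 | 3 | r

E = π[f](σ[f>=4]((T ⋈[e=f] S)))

σ filters on f, owned by the right side.
E' = π[f]((T ⋈[e=f] σ[f>=4](S)))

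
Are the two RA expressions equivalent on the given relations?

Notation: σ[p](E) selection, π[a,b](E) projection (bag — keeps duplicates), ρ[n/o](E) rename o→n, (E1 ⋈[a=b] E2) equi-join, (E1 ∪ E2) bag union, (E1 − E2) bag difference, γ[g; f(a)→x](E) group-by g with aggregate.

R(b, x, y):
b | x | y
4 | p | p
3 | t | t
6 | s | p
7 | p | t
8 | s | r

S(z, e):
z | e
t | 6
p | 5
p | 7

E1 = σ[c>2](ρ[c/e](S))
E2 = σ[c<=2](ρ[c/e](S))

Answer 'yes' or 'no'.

E1 per-node cardinality:
  S → 3
  ρ[c/e](S) → 3
  σ[c>2](ρ[c/e](S)) → 3
E2 per-node cardinality:
  S → 3
  ρ[c/e](S) → 3
  σ[c<=2](ρ[c/e](S)) → 0

E1 result:
z | c
p | 5
p | 7
t | 6
E2 result:
z | c
(0 rows)
Witness: ('p', 5) appears 1× in E1 but 0× in E2.

no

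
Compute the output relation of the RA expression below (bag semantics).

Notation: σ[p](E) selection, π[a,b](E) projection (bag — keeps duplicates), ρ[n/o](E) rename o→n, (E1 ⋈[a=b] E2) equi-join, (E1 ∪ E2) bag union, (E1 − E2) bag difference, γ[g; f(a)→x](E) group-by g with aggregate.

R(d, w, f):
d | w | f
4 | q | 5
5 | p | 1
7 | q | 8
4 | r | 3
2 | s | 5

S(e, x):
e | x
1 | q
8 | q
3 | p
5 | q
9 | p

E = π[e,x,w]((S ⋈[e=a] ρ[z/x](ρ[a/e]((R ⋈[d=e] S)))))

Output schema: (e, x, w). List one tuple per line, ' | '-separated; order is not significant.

Per-node cardinality:
  S → 5
  R → 5
  S → 5
  (R ⋈[d=e] S) → 1
  ρ[a/e]((R ⋈[d=e] S)) → 1
  ρ[z/x](ρ[a/e]((R ⋈[d=e] S))) → 1
  (S ⋈[e=a] ρ[z/x](ρ[a/e]((R ⋈[d=e] S)))) → 1
  π[e,x,w]((S ⋈[e=a] ρ[z/x](ρ[a/e]((R ⋈[d=e] S))))) → 1

== RESULT ==
e | x | w
5 | q | p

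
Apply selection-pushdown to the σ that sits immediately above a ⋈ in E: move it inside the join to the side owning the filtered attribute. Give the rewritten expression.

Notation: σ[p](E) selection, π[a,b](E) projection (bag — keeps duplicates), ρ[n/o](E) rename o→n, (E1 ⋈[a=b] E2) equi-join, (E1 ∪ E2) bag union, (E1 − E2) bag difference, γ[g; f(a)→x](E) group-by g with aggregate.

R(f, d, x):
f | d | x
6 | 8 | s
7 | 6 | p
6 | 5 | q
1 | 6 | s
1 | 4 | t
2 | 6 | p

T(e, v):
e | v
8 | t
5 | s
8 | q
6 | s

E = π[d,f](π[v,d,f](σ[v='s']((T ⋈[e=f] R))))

σ filters on v, owned by the left side.
E' = π[d,f](π[v,d,f]((σ[v='s'](T) ⋈[e=f] R)))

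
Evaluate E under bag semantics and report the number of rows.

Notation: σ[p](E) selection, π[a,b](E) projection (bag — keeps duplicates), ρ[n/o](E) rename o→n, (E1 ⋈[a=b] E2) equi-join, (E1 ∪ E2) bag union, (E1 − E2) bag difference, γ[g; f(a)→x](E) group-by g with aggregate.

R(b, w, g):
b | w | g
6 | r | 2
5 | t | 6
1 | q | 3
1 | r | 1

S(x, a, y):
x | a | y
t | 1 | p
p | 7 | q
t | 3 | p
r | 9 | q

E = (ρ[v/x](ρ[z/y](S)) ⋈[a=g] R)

Row counts bottom-up:
  S → 4
  ρ[z/y](S) → 4
  ρ[v/x](ρ[z/y](S)) → 4
  R → 4
  (ρ[v/x](ρ[z/y](S)) ⋈[a=g] R) → 2

|E| = 2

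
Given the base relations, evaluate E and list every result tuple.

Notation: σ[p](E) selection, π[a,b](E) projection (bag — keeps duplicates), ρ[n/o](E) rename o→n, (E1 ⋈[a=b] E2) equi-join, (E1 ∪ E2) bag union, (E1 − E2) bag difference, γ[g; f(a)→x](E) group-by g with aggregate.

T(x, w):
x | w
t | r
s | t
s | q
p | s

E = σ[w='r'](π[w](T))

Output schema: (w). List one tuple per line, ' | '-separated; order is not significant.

Stepwise |·|:
  T → 4
  π[w](T) → 4
  σ[w='r'](π[w](T)) → 1

== RESULT ==
w
r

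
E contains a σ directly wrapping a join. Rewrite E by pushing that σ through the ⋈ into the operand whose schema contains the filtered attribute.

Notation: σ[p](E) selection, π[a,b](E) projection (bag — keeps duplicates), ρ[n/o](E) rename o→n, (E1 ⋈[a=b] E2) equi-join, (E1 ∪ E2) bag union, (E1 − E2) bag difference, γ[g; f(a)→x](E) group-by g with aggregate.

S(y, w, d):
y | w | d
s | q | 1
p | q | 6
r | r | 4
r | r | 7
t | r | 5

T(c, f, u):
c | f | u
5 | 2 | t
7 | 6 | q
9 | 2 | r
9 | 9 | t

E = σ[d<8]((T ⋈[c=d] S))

σ filters on d, owned by the right side.
E' = (T ⋈[c=d] σ[d<8](S))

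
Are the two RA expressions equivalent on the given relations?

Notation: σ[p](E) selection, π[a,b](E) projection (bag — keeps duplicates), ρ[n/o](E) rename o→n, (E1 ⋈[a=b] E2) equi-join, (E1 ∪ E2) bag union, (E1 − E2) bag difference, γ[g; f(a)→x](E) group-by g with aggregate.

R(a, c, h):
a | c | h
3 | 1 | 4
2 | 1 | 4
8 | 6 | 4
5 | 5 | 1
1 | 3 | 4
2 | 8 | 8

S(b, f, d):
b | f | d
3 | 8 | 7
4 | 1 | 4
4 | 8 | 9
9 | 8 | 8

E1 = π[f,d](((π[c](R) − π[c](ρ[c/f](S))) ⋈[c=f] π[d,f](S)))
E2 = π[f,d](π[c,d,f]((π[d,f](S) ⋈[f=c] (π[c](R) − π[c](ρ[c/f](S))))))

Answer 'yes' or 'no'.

E1 per-node cardinality:
  R → 6
  π[c](R) → 6
  S → 4
  ρ[c/f](S) → 4
  π[c](ρ[c/f](S)) → 4
  (π[c](R) − π[c](ρ[c/f](S))) → 4
  S → 4
  π[d,f](S) → 4
  ((π[c](R) − π[c](ρ[c/f](S))) ⋈[c=f] π[d,f](S)) → 1
  π[f,d](((π[c](R) − π[c](ρ[c/f](S))) ⋈[c=f] π[d,f](S))) → 1
E2 per-node cardinality:
  S → 4
  π[d,f](S) → 4
  R → 6
  π[c](R) → 6
  S → 4
  ρ[c/f](S) → 4
  π[c](ρ[c/f](S)) → 4
  (π[c](R) − π[c](ρ[c/f](S))) → 4
  (π[d,f](S) ⋈[f=c] (π[c](R) − π[c](ρ[c/f](S)))) → 1
  π[c,d,f]((π[d,f](S) ⋈[f=c] (π[c](R) − π[c](ρ[c/f](S))))) → 1
  π[f,d](π[c,d,f]((π[d,f](S) ⋈[f=c] (π[c](R) − π[c](ρ[c/f](S)))))) → 1

E1 and E2 produce the same multiset:
f | d
1 | 4

yes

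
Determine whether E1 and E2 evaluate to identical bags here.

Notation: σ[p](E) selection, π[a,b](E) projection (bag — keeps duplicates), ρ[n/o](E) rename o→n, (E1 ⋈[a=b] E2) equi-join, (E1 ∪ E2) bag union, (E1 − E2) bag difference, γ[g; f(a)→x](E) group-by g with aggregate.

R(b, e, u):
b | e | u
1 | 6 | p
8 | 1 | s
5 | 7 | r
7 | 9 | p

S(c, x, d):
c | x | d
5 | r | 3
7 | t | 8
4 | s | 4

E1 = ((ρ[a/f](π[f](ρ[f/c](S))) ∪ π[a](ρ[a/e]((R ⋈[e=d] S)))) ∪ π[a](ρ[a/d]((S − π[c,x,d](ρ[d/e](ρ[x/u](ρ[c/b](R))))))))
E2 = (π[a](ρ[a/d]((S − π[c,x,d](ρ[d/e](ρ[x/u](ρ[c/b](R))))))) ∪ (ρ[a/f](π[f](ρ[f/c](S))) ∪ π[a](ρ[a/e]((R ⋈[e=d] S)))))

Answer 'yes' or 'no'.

E1 row counts bottom-up:
  S → 3
  ρ[f/c](S) → 3
  π[f](ρ[f/c](S)) → 3
  ρ[a/f](π[f](ρ[f/c](S))) → 3
  R → 4
  S → 3
  (R ⋈[e=d] S) → 0
  ρ[a/e]((R ⋈[e=d] S)) → 0
  π[a](ρ[a/e]((R ⋈[e=d] S))) → 0
  (ρ[a/f](π[f](ρ[f/c](S))) ∪ π[a](ρ[a/e]((R ⋈[e=d] S)))) → 3
  S → 3
  R → 4
  ρ[c/b](R) → 4
  ρ[x/u](ρ[c/b](R)) → 4
  ρ[d/e](ρ[x/u](ρ[c/b](R))) → 4
  π[c,x,d](ρ[d/e](ρ[x/u](ρ[c/b](R)))) → 4
  (S − π[c,x,d](ρ[d/e](ρ[x/u](ρ[c/b](R))))) → 3
  ρ[a/d]((S − π[c,x,d](ρ[d/e](ρ[x/u](ρ[c/b](R)))))) → 3
  π[a](ρ[a/d]((S − π[c,x,d](ρ[d/e](ρ[x/u](ρ[c/b](R))))))) → 3
  ((ρ[a/f](π[f](ρ[f/c](S))) ∪ π[a](ρ[a/e]((R ⋈[e=d] S)))) ∪ π[a](ρ[a/d]((S − π[c,x,d](ρ[d/e](ρ[x/u](ρ[c/b](R)))))))) → 6
E2 row counts bottom-up:
  S → 3
  R → 4
  ρ[c/b](R) → 4
  ρ[x/u](ρ[c/b](R)) → 4
  ρ[d/e](ρ[x/u](ρ[c/b](R))) → 4
  π[c,x,d](ρ[d/e](ρ[x/u](ρ[c/b](R)))) → 4
  (S − π[c,x,d](ρ[d/e](ρ[x/u](ρ[c/b](R))))) → 3
  ρ[a/d]((S − π[c,x,d](ρ[d/e](ρ[x/u](ρ[c/b](R)))))) → 3
  π[a](ρ[a/d]((S − π[c,x,d](ρ[d/e](ρ[x/u](ρ[c/b](R))))))) → 3
  S → 3
  ρ[f/c](S) → 3
  π[f](ρ[f/c](S)) → 3
  ρ[a/f](π[f](ρ[f/c](S))) → 3
  R → 4
  S → 3
  (R ⋈[e=d] S) → 0
  ρ[a/e]((R ⋈[e=d] S)) → 0
  π[a](ρ[a/e]((R ⋈[e=d] S))) → 0
  (ρ[a/f](π[f](ρ[f/c](S))) ∪ π[a](ρ[a/e]((R ⋈[e=d] S)))) → 3
  (π[a](ρ[a/d]((S − π[c,x,d](ρ[d/e](ρ[x/u](ρ[c/b](R))))))) ∪ (ρ[a/f](π[f](ρ[f/c](S))) ∪ π[a](ρ[a/e]((R ⋈[e=d] S))))) → 6

E1 and E2 produce the same multiset:
a
3
4
4
5
7
8

yes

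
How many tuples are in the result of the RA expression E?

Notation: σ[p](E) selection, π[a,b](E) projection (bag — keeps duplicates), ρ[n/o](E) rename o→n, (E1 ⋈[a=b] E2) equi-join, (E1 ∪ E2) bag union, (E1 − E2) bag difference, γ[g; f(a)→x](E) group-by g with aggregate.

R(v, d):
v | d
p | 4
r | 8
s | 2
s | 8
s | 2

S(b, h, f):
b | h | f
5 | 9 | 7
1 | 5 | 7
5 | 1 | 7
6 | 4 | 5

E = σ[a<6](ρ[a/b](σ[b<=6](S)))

Row counts bottom-up:
  S → 4
  σ[b<=6](S) → 4
  ρ[a/b](σ[b<=6](S)) → 4
  σ[a<6](ρ[a/b](σ[b<=6](S))) → 3

|E| = 3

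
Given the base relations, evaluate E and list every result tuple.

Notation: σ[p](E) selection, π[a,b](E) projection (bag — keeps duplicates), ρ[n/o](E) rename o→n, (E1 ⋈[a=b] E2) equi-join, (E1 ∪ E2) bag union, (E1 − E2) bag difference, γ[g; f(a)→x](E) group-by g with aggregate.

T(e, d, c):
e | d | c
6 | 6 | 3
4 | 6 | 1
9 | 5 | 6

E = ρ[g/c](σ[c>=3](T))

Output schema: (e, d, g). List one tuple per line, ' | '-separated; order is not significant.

Subexpression sizes:
  T → 3
  σ[c>=3](T) → 2
  ρ[g/c](σ[c>=3](T)) → 2

== RESULT ==
e | d | g
6 | 6 | 3
9 | 5 | 6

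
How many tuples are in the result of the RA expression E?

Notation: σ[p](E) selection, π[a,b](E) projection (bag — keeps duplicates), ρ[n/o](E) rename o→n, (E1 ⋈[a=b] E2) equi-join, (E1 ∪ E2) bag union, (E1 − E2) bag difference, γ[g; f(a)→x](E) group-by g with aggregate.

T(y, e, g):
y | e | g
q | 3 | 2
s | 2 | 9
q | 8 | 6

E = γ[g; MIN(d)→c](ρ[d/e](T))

Stepwise |·|:
  T → 3
  ρ[d/e](T) → 3
  γ[g; MIN(d)→c](ρ[d/e](T)) → 3

|E| = 3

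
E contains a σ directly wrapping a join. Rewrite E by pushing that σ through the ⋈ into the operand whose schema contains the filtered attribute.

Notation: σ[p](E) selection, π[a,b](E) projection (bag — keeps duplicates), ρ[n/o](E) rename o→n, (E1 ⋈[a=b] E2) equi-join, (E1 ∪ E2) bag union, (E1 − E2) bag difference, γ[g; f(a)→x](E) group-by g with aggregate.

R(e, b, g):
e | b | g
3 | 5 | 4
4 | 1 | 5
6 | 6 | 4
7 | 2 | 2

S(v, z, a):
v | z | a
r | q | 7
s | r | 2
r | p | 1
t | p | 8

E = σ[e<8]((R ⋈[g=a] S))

σ filters on e, owned by the left side.
E' = (σ[e<8](R) ⋈[g=a] S)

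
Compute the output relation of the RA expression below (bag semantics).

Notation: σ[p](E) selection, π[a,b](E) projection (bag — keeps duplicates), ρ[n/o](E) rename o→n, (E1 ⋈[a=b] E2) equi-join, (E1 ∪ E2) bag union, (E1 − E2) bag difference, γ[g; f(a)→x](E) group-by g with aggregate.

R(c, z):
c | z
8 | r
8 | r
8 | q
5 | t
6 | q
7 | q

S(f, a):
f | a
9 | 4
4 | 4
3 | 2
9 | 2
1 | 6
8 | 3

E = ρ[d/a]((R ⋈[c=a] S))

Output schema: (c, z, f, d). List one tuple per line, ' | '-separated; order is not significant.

Per-node cardinality:
  R → 6
  S → 6
  (R ⋈[c=a] S) → 1
  ρ[d/a]((R ⋈[c=a] S)) → 1

== RESULT ==
c | z | f | d
6 | q | 1 | 6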